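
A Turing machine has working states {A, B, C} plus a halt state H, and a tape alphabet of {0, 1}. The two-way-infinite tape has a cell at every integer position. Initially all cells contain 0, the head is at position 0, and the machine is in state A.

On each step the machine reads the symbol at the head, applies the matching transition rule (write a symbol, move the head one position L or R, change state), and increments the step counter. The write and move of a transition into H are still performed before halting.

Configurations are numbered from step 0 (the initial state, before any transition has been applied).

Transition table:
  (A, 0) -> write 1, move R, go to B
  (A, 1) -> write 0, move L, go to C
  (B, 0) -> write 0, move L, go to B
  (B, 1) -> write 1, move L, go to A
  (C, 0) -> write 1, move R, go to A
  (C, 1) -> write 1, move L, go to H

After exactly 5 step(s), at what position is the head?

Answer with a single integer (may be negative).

Step 1: in state A at pos 0, read 0 -> (A,0)->write 1,move R,goto B. Now: state=B, head=1, tape[-1..2]=0100 (head:   ^)
Step 2: in state B at pos 1, read 0 -> (B,0)->write 0,move L,goto B. Now: state=B, head=0, tape[-1..2]=0100 (head:  ^)
Step 3: in state B at pos 0, read 1 -> (B,1)->write 1,move L,goto A. Now: state=A, head=-1, tape[-2..2]=00100 (head:  ^)
Step 4: in state A at pos -1, read 0 -> (A,0)->write 1,move R,goto B. Now: state=B, head=0, tape[-2..2]=01100 (head:   ^)
Step 5: in state B at pos 0, read 1 -> (B,1)->write 1,move L,goto A. Now: state=A, head=-1, tape[-2..2]=01100 (head:  ^)

Answer: -1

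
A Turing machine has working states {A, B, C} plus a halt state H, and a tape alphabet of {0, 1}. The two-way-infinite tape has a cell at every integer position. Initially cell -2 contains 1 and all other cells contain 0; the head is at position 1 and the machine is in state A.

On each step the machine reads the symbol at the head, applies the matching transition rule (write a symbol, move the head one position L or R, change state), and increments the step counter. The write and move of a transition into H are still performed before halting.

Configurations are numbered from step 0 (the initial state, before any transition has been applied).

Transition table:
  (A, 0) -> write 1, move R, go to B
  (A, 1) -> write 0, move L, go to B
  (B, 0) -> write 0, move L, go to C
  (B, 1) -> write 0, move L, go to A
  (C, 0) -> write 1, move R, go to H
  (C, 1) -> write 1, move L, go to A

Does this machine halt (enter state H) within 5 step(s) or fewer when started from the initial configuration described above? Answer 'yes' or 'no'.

Step 1: in state A at pos 1, read 0 -> (A,0)->write 1,move R,goto B. Now: state=B, head=2, tape[-3..3]=0100100 (head:      ^)
Step 2: in state B at pos 2, read 0 -> (B,0)->write 0,move L,goto C. Now: state=C, head=1, tape[-3..3]=0100100 (head:     ^)
Step 3: in state C at pos 1, read 1 -> (C,1)->write 1,move L,goto A. Now: state=A, head=0, tape[-3..3]=0100100 (head:    ^)
Step 4: in state A at pos 0, read 0 -> (A,0)->write 1,move R,goto B. Now: state=B, head=1, tape[-3..3]=0101100 (head:     ^)
Step 5: in state B at pos 1, read 1 -> (B,1)->write 0,move L,goto A. Now: state=A, head=0, tape[-3..3]=0101000 (head:    ^)
After 5 step(s): state = A (not H) -> not halted within 5 -> no

Answer: no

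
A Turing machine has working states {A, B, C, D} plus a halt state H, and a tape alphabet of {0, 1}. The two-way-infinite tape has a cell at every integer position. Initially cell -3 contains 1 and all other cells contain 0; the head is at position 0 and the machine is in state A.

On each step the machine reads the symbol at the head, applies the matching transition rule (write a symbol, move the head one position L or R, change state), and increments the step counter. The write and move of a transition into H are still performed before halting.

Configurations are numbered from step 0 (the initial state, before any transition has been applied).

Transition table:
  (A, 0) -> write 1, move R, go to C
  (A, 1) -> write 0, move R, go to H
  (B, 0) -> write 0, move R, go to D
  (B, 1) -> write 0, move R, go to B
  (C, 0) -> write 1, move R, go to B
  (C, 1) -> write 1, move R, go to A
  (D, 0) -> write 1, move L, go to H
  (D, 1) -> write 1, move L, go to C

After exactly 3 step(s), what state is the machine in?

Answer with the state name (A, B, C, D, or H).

Answer: D

Derivation:
Step 1: in state A at pos 0, read 0 -> (A,0)->write 1,move R,goto C. Now: state=C, head=1, tape[-4..2]=0100100 (head:      ^)
Step 2: in state C at pos 1, read 0 -> (C,0)->write 1,move R,goto B. Now: state=B, head=2, tape[-4..3]=01001100 (head:       ^)
Step 3: in state B at pos 2, read 0 -> (B,0)->write 0,move R,goto D. Now: state=D, head=3, tape[-4..4]=010011000 (head:        ^)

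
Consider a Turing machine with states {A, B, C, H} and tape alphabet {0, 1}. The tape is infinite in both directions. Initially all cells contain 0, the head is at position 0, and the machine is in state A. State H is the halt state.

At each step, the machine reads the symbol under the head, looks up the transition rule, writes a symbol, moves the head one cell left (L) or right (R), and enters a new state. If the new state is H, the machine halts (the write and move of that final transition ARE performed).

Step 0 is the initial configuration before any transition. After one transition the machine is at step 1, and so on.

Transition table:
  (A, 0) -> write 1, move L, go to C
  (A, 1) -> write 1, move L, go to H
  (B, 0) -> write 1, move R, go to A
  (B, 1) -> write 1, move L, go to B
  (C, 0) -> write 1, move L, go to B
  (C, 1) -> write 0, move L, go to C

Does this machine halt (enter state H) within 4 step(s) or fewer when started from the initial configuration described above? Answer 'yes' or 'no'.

Answer: yes

Derivation:
Step 1: in state A at pos 0, read 0 -> (A,0)->write 1,move L,goto C. Now: state=C, head=-1, tape[-2..1]=0010 (head:  ^)
Step 2: in state C at pos -1, read 0 -> (C,0)->write 1,move L,goto B. Now: state=B, head=-2, tape[-3..1]=00110 (head:  ^)
Step 3: in state B at pos -2, read 0 -> (B,0)->write 1,move R,goto A. Now: state=A, head=-1, tape[-3..1]=01110 (head:   ^)
Step 4: in state A at pos -1, read 1 -> (A,1)->write 1,move L,goto H. Now: state=H, head=-2, tape[-3..1]=01110 (head:  ^)
State H reached at step 4; 4 <= 4 -> yes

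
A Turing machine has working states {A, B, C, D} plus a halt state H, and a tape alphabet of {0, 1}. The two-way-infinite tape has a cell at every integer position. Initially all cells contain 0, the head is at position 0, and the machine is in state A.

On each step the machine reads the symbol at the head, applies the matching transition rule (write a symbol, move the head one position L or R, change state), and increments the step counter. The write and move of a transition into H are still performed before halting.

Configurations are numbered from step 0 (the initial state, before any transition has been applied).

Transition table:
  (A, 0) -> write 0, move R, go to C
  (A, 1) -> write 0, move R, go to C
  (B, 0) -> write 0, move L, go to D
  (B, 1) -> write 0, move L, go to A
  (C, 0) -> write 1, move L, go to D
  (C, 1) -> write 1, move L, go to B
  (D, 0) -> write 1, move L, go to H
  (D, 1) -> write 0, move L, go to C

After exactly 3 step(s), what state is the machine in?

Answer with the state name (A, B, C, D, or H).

Answer: H

Derivation:
Step 1: in state A at pos 0, read 0 -> (A,0)->write 0,move R,goto C. Now: state=C, head=1, tape[-1..2]=0000 (head:   ^)
Step 2: in state C at pos 1, read 0 -> (C,0)->write 1,move L,goto D. Now: state=D, head=0, tape[-1..2]=0010 (head:  ^)
Step 3: in state D at pos 0, read 0 -> (D,0)->write 1,move L,goto H. Now: state=H, head=-1, tape[-2..2]=00110 (head:  ^)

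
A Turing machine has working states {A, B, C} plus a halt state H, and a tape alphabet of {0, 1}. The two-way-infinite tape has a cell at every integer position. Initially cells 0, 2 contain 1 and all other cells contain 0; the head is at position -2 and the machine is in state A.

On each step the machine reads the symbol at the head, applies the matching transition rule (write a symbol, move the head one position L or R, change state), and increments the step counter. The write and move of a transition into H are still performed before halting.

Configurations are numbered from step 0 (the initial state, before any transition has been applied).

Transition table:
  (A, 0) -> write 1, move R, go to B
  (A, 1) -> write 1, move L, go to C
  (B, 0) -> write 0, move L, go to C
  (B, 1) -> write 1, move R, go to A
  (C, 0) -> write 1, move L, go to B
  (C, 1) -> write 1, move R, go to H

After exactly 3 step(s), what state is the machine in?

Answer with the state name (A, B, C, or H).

Answer: H

Derivation:
Step 1: in state A at pos -2, read 0 -> (A,0)->write 1,move R,goto B. Now: state=B, head=-1, tape[-3..3]=0101010 (head:   ^)
Step 2: in state B at pos -1, read 0 -> (B,0)->write 0,move L,goto C. Now: state=C, head=-2, tape[-3..3]=0101010 (head:  ^)
Step 3: in state C at pos -2, read 1 -> (C,1)->write 1,move R,goto H. Now: state=H, head=-1, tape[-3..3]=0101010 (head:   ^)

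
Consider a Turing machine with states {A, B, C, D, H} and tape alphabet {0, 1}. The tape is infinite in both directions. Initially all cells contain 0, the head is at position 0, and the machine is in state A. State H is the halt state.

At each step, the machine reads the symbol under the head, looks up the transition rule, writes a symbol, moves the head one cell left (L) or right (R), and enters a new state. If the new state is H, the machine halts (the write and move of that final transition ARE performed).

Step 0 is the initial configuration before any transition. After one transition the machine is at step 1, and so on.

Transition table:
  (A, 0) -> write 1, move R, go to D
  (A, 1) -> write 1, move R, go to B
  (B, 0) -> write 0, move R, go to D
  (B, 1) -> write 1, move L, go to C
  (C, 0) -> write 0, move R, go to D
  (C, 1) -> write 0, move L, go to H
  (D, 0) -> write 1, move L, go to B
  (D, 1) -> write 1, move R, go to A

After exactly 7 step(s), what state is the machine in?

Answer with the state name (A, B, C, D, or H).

Step 1: in state A at pos 0, read 0 -> (A,0)->write 1,move R,goto D. Now: state=D, head=1, tape[-1..2]=0100 (head:   ^)
Step 2: in state D at pos 1, read 0 -> (D,0)->write 1,move L,goto B. Now: state=B, head=0, tape[-1..2]=0110 (head:  ^)
Step 3: in state B at pos 0, read 1 -> (B,1)->write 1,move L,goto C. Now: state=C, head=-1, tape[-2..2]=00110 (head:  ^)
Step 4: in state C at pos -1, read 0 -> (C,0)->write 0,move R,goto D. Now: state=D, head=0, tape[-2..2]=00110 (head:   ^)
Step 5: in state D at pos 0, read 1 -> (D,1)->write 1,move R,goto A. Now: state=A, head=1, tape[-2..2]=00110 (head:    ^)
Step 6: in state A at pos 1, read 1 -> (A,1)->write 1,move R,goto B. Now: state=B, head=2, tape[-2..3]=001100 (head:     ^)
Step 7: in state B at pos 2, read 0 -> (B,0)->write 0,move R,goto D. Now: state=D, head=3, tape[-2..4]=0011000 (head:      ^)

Answer: D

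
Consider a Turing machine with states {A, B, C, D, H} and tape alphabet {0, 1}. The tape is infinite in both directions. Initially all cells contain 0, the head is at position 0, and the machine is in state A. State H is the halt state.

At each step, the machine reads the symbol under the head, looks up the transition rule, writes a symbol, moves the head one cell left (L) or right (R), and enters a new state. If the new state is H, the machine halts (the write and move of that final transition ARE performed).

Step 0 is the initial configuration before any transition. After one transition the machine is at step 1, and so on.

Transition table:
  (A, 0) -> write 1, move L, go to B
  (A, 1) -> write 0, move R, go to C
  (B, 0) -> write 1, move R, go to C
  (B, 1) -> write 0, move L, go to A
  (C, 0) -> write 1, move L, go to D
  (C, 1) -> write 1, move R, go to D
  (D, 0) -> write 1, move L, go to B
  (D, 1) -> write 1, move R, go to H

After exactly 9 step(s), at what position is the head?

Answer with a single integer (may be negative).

Answer: -1

Derivation:
Step 1: in state A at pos 0, read 0 -> (A,0)->write 1,move L,goto B. Now: state=B, head=-1, tape[-2..1]=0010 (head:  ^)
Step 2: in state B at pos -1, read 0 -> (B,0)->write 1,move R,goto C. Now: state=C, head=0, tape[-2..1]=0110 (head:   ^)
Step 3: in state C at pos 0, read 1 -> (C,1)->write 1,move R,goto D. Now: state=D, head=1, tape[-2..2]=01100 (head:    ^)
Step 4: in state D at pos 1, read 0 -> (D,0)->write 1,move L,goto B. Now: state=B, head=0, tape[-2..2]=01110 (head:   ^)
Step 5: in state B at pos 0, read 1 -> (B,1)->write 0,move L,goto A. Now: state=A, head=-1, tape[-2..2]=01010 (head:  ^)
Step 6: in state A at pos -1, read 1 -> (A,1)->write 0,move R,goto C. Now: state=C, head=0, tape[-2..2]=00010 (head:   ^)
Step 7: in state C at pos 0, read 0 -> (C,0)->write 1,move L,goto D. Now: state=D, head=-1, tape[-2..2]=00110 (head:  ^)
Step 8: in state D at pos -1, read 0 -> (D,0)->write 1,move L,goto B. Now: state=B, head=-2, tape[-3..2]=001110 (head:  ^)
Step 9: in state B at pos -2, read 0 -> (B,0)->write 1,move R,goto C. Now: state=C, head=-1, tape[-3..2]=011110 (head:   ^)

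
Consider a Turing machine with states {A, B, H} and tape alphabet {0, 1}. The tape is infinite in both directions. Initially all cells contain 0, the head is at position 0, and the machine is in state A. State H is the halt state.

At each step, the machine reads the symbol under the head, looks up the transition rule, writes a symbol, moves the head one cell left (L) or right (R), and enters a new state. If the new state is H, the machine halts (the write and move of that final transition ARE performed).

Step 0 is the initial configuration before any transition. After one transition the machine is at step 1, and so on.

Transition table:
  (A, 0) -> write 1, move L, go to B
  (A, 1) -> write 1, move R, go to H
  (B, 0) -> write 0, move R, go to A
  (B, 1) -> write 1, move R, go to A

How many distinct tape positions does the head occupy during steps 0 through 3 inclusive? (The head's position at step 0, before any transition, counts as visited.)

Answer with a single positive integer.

Answer: 3

Derivation:
Step 1: in state A at pos 0, read 0 -> (A,0)->write 1,move L,goto B. Now: state=B, head=-1, tape[-2..1]=0010 (head:  ^)
Step 2: in state B at pos -1, read 0 -> (B,0)->write 0,move R,goto A. Now: state=A, head=0, tape[-2..1]=0010 (head:   ^)
Step 3: in state A at pos 0, read 1 -> (A,1)->write 1,move R,goto H. Now: state=H, head=1, tape[-2..2]=00100 (head:    ^)
Head positions at steps 0..3: starting at 0, distinct positions visited = {-1, 0, 1} -> 3 position(s)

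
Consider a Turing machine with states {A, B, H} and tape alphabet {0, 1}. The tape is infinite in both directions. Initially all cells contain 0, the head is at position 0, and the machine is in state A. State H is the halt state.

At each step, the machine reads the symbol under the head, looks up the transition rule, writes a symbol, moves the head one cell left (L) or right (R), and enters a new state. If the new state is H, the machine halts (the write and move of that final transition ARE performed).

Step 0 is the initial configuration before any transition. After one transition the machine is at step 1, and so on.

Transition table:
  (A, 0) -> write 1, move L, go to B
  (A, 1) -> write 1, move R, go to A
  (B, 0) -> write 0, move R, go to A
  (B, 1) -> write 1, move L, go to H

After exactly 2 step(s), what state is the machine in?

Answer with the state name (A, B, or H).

Answer: A

Derivation:
Step 1: in state A at pos 0, read 0 -> (A,0)->write 1,move L,goto B. Now: state=B, head=-1, tape[-2..1]=0010 (head:  ^)
Step 2: in state B at pos -1, read 0 -> (B,0)->write 0,move R,goto A. Now: state=A, head=0, tape[-2..1]=0010 (head:   ^)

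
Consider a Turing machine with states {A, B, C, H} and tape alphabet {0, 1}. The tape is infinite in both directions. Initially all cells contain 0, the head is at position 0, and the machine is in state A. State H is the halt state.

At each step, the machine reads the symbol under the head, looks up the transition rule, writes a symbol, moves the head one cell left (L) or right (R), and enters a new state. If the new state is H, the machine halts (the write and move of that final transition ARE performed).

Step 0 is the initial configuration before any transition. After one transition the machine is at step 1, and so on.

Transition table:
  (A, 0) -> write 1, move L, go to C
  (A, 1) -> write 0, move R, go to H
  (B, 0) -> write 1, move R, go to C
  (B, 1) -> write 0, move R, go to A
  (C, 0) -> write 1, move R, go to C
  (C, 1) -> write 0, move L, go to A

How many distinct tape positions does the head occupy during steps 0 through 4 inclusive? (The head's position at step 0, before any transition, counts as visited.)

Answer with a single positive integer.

Step 1: in state A at pos 0, read 0 -> (A,0)->write 1,move L,goto C. Now: state=C, head=-1, tape[-2..1]=0010 (head:  ^)
Step 2: in state C at pos -1, read 0 -> (C,0)->write 1,move R,goto C. Now: state=C, head=0, tape[-2..1]=0110 (head:   ^)
Step 3: in state C at pos 0, read 1 -> (C,1)->write 0,move L,goto A. Now: state=A, head=-1, tape[-2..1]=0100 (head:  ^)
Step 4: in state A at pos -1, read 1 -> (A,1)->write 0,move R,goto H. Now: state=H, head=0, tape[-2..1]=0000 (head:   ^)
Head positions at steps 0..4: starting at 0, distinct positions visited = {-1, 0} -> 2 position(s)

Answer: 2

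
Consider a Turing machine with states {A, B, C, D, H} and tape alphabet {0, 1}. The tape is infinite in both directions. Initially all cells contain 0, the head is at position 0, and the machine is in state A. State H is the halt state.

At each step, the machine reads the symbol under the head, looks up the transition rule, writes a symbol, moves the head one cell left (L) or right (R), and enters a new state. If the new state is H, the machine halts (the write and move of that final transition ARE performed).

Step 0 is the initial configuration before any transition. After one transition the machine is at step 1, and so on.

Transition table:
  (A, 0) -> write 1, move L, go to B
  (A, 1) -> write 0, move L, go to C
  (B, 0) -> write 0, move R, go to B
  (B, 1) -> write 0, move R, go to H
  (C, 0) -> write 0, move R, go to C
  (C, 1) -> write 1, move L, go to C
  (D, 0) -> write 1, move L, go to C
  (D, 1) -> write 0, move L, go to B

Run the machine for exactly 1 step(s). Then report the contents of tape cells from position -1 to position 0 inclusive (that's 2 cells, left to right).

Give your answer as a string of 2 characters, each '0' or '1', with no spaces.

Step 1: in state A at pos 0, read 0 -> (A,0)->write 1,move L,goto B. Now: state=B, head=-1, tape[-2..1]=0010 (head:  ^)

Answer: 01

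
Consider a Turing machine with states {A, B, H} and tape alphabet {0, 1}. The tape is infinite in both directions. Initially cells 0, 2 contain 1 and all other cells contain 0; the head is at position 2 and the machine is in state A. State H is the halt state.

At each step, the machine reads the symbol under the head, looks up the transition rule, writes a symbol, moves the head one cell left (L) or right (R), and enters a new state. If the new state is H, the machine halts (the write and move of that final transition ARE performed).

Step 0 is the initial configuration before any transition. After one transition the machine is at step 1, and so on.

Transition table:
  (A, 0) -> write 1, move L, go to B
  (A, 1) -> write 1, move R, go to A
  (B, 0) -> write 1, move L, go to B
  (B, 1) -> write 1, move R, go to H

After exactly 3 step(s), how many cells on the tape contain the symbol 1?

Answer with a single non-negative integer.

Answer: 3

Derivation:
Step 1: in state A at pos 2, read 1 -> (A,1)->write 1,move R,goto A. Now: state=A, head=3, tape[-1..4]=010100 (head:     ^)
Step 2: in state A at pos 3, read 0 -> (A,0)->write 1,move L,goto B. Now: state=B, head=2, tape[-1..4]=010110 (head:    ^)
Step 3: in state B at pos 2, read 1 -> (B,1)->write 1,move R,goto H. Now: state=H, head=3, tape[-1..4]=010110 (head:     ^)
Cells containing 1 after step 3: {0, 2, 3} -> 3 cell(s)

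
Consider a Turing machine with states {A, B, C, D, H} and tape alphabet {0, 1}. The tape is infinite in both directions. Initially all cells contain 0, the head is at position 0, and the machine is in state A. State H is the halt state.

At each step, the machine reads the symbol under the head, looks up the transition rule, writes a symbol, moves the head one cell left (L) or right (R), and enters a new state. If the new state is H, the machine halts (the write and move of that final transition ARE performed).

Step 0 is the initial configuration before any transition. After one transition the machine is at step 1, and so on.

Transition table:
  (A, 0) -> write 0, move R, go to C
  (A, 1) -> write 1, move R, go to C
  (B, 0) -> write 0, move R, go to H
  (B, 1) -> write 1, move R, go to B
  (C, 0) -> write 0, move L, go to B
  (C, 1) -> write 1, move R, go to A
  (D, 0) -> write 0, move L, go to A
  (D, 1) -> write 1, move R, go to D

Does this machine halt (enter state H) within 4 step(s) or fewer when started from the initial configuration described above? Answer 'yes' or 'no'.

Answer: yes

Derivation:
Step 1: in state A at pos 0, read 0 -> (A,0)->write 0,move R,goto C. Now: state=C, head=1, tape[-1..2]=0000 (head:   ^)
Step 2: in state C at pos 1, read 0 -> (C,0)->write 0,move L,goto B. Now: state=B, head=0, tape[-1..2]=0000 (head:  ^)
Step 3: in state B at pos 0, read 0 -> (B,0)->write 0,move R,goto H. Now: state=H, head=1, tape[-1..2]=0000 (head:   ^)
State H reached at step 3; 3 <= 4 -> yes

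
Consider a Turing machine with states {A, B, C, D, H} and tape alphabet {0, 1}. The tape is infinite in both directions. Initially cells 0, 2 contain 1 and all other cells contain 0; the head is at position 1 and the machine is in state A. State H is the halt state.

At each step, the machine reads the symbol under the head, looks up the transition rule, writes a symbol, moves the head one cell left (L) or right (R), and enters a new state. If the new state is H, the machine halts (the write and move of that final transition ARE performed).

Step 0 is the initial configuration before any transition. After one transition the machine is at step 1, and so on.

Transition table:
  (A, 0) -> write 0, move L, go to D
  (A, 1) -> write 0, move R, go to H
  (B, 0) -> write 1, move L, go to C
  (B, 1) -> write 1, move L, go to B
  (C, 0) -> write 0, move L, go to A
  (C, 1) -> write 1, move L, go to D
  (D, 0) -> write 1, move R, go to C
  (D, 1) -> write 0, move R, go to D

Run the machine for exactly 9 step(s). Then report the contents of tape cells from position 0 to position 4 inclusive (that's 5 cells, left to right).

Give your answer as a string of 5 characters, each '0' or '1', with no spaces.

Answer: 00000

Derivation:
Step 1: in state A at pos 1, read 0 -> (A,0)->write 0,move L,goto D. Now: state=D, head=0, tape[-1..3]=01010 (head:  ^)
Step 2: in state D at pos 0, read 1 -> (D,1)->write 0,move R,goto D. Now: state=D, head=1, tape[-1..3]=00010 (head:   ^)
Step 3: in state D at pos 1, read 0 -> (D,0)->write 1,move R,goto C. Now: state=C, head=2, tape[-1..3]=00110 (head:    ^)
Step 4: in state C at pos 2, read 1 -> (C,1)->write 1,move L,goto D. Now: state=D, head=1, tape[-1..3]=00110 (head:   ^)
Step 5: in state D at pos 1, read 1 -> (D,1)->write 0,move R,goto D. Now: state=D, head=2, tape[-1..3]=00010 (head:    ^)
Step 6: in state D at pos 2, read 1 -> (D,1)->write 0,move R,goto D. Now: state=D, head=3, tape[-1..4]=000000 (head:     ^)
Step 7: in state D at pos 3, read 0 -> (D,0)->write 1,move R,goto C. Now: state=C, head=4, tape[-1..5]=0000100 (head:      ^)
Step 8: in state C at pos 4, read 0 -> (C,0)->write 0,move L,goto A. Now: state=A, head=3, tape[-1..5]=0000100 (head:     ^)
Step 9: in state A at pos 3, read 1 -> (A,1)->write 0,move R,goto H. Now: state=H, head=4, tape[-1..5]=0000000 (head:      ^)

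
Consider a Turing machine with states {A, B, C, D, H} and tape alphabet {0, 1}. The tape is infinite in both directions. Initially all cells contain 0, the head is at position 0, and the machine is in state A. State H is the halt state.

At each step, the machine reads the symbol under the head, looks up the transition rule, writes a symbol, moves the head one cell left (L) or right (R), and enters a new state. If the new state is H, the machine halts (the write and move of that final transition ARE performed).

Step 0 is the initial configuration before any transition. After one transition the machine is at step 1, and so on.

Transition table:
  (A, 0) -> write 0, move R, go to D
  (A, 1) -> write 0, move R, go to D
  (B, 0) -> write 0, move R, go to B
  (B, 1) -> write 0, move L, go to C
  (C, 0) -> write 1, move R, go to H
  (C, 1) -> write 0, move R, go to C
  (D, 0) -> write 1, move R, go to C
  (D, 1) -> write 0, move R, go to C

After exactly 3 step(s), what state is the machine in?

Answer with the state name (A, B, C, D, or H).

Step 1: in state A at pos 0, read 0 -> (A,0)->write 0,move R,goto D. Now: state=D, head=1, tape[-1..2]=0000 (head:   ^)
Step 2: in state D at pos 1, read 0 -> (D,0)->write 1,move R,goto C. Now: state=C, head=2, tape[-1..3]=00100 (head:    ^)
Step 3: in state C at pos 2, read 0 -> (C,0)->write 1,move R,goto H. Now: state=H, head=3, tape[-1..4]=001100 (head:     ^)

Answer: H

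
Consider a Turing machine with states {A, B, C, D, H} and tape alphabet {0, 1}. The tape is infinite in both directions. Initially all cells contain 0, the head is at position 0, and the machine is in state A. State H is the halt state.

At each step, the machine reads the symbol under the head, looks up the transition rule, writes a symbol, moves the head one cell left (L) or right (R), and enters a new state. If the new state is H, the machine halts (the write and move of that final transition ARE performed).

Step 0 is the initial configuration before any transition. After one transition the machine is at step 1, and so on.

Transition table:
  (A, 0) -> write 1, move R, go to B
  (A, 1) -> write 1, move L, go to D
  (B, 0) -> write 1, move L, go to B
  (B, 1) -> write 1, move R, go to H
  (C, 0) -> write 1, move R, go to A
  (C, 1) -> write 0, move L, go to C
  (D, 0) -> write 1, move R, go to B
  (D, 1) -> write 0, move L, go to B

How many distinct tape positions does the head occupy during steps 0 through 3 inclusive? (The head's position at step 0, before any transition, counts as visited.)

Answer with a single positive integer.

Answer: 2

Derivation:
Step 1: in state A at pos 0, read 0 -> (A,0)->write 1,move R,goto B. Now: state=B, head=1, tape[-1..2]=0100 (head:   ^)
Step 2: in state B at pos 1, read 0 -> (B,0)->write 1,move L,goto B. Now: state=B, head=0, tape[-1..2]=0110 (head:  ^)
Step 3: in state B at pos 0, read 1 -> (B,1)->write 1,move R,goto H. Now: state=H, head=1, tape[-1..2]=0110 (head:   ^)
Head positions at steps 0..3: starting at 0, distinct positions visited = {0, 1} -> 2 position(s)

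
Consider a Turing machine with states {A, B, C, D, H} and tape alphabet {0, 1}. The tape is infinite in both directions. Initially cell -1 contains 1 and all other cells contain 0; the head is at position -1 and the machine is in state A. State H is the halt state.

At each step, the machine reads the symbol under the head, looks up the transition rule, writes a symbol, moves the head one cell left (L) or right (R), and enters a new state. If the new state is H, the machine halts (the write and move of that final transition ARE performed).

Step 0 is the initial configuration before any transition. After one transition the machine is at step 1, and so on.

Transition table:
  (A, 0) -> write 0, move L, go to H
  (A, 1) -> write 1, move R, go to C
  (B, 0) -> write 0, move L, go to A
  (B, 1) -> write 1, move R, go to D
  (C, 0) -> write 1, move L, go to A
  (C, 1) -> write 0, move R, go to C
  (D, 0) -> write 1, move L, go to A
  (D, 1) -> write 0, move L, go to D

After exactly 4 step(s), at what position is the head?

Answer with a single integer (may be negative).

Step 1: in state A at pos -1, read 1 -> (A,1)->write 1,move R,goto C. Now: state=C, head=0, tape[-2..1]=0100 (head:   ^)
Step 2: in state C at pos 0, read 0 -> (C,0)->write 1,move L,goto A. Now: state=A, head=-1, tape[-2..1]=0110 (head:  ^)
Step 3: in state A at pos -1, read 1 -> (A,1)->write 1,move R,goto C. Now: state=C, head=0, tape[-2..1]=0110 (head:   ^)
Step 4: in state C at pos 0, read 1 -> (C,1)->write 0,move R,goto C. Now: state=C, head=1, tape[-2..2]=01000 (head:    ^)

Answer: 1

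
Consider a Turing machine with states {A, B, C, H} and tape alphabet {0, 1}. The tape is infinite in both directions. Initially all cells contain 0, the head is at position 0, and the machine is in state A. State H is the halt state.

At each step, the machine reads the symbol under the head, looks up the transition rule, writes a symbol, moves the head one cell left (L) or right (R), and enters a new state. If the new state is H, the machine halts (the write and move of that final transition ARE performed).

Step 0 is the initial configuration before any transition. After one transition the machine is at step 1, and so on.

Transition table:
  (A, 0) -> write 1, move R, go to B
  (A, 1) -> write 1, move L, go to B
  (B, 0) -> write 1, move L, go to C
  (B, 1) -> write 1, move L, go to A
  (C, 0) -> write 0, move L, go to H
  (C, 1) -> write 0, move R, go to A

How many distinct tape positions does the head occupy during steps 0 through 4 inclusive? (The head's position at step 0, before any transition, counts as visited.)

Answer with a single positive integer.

Step 1: in state A at pos 0, read 0 -> (A,0)->write 1,move R,goto B. Now: state=B, head=1, tape[-1..2]=0100 (head:   ^)
Step 2: in state B at pos 1, read 0 -> (B,0)->write 1,move L,goto C. Now: state=C, head=0, tape[-1..2]=0110 (head:  ^)
Step 3: in state C at pos 0, read 1 -> (C,1)->write 0,move R,goto A. Now: state=A, head=1, tape[-1..2]=0010 (head:   ^)
Step 4: in state A at pos 1, read 1 -> (A,1)->write 1,move L,goto B. Now: state=B, head=0, tape[-1..2]=0010 (head:  ^)
Head positions at steps 0..4: starting at 0, distinct positions visited = {0, 1} -> 2 position(s)

Answer: 2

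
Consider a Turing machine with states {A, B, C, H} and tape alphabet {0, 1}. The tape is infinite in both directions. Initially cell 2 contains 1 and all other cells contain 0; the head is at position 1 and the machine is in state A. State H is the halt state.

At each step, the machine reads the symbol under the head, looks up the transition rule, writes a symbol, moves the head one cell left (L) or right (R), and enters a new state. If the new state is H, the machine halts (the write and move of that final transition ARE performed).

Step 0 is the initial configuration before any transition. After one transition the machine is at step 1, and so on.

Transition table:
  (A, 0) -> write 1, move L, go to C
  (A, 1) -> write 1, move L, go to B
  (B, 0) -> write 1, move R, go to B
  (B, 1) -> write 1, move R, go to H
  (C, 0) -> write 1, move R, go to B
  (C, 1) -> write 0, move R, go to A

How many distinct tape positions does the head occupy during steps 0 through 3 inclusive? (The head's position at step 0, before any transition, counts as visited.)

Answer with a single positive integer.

Step 1: in state A at pos 1, read 0 -> (A,0)->write 1,move L,goto C. Now: state=C, head=0, tape[-1..3]=00110 (head:  ^)
Step 2: in state C at pos 0, read 0 -> (C,0)->write 1,move R,goto B. Now: state=B, head=1, tape[-1..3]=01110 (head:   ^)
Step 3: in state B at pos 1, read 1 -> (B,1)->write 1,move R,goto H. Now: state=H, head=2, tape[-1..3]=01110 (head:    ^)
Head positions at steps 0..3: starting at 1, distinct positions visited = {0, 1, 2} -> 3 position(s)

Answer: 3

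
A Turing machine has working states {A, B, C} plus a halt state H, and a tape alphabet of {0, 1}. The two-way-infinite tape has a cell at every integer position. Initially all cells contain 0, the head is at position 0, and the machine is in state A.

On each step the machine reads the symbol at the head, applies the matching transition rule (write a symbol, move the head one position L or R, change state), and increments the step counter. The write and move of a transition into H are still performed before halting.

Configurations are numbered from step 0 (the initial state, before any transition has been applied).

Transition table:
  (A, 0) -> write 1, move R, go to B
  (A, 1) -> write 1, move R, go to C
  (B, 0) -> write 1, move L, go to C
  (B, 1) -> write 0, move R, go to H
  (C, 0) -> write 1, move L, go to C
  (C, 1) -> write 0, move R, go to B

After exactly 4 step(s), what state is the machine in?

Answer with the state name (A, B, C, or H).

Step 1: in state A at pos 0, read 0 -> (A,0)->write 1,move R,goto B. Now: state=B, head=1, tape[-1..2]=0100 (head:   ^)
Step 2: in state B at pos 1, read 0 -> (B,0)->write 1,move L,goto C. Now: state=C, head=0, tape[-1..2]=0110 (head:  ^)
Step 3: in state C at pos 0, read 1 -> (C,1)->write 0,move R,goto B. Now: state=B, head=1, tape[-1..2]=0010 (head:   ^)
Step 4: in state B at pos 1, read 1 -> (B,1)->write 0,move R,goto H. Now: state=H, head=2, tape[-1..3]=00000 (head:    ^)

Answer: H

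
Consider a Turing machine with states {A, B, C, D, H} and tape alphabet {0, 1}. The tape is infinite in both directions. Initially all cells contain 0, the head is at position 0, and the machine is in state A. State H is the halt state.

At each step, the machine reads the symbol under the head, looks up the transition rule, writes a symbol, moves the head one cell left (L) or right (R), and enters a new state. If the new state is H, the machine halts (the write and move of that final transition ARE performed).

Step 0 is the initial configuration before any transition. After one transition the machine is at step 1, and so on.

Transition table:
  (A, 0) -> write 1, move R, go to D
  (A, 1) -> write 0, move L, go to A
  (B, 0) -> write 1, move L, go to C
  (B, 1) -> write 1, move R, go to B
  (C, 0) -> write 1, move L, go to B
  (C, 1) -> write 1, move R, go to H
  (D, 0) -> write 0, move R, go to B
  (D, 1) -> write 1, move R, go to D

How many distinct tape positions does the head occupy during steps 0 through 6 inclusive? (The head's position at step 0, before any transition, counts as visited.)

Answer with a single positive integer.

Step 1: in state A at pos 0, read 0 -> (A,0)->write 1,move R,goto D. Now: state=D, head=1, tape[-1..2]=0100 (head:   ^)
Step 2: in state D at pos 1, read 0 -> (D,0)->write 0,move R,goto B. Now: state=B, head=2, tape[-1..3]=01000 (head:    ^)
Step 3: in state B at pos 2, read 0 -> (B,0)->write 1,move L,goto C. Now: state=C, head=1, tape[-1..3]=01010 (head:   ^)
Step 4: in state C at pos 1, read 0 -> (C,0)->write 1,move L,goto B. Now: state=B, head=0, tape[-1..3]=01110 (head:  ^)
Step 5: in state B at pos 0, read 1 -> (B,1)->write 1,move R,goto B. Now: state=B, head=1, tape[-1..3]=01110 (head:   ^)
Step 6: in state B at pos 1, read 1 -> (B,1)->write 1,move R,goto B. Now: state=B, head=2, tape[-1..3]=01110 (head:    ^)
Head positions at steps 0..6: starting at 0, distinct positions visited = {0, 1, 2} -> 3 position(s)

Answer: 3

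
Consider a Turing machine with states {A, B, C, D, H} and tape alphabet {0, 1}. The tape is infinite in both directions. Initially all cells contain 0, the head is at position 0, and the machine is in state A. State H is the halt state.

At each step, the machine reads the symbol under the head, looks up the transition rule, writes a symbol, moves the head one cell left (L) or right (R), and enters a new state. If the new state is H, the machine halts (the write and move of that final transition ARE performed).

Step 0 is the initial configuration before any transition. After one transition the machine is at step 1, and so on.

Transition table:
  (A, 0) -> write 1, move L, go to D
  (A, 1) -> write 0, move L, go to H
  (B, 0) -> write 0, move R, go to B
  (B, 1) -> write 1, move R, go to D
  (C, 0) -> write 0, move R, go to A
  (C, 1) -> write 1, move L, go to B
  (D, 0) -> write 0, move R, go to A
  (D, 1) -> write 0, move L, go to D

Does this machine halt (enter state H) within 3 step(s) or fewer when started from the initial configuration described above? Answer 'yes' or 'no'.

Answer: yes

Derivation:
Step 1: in state A at pos 0, read 0 -> (A,0)->write 1,move L,goto D. Now: state=D, head=-1, tape[-2..1]=0010 (head:  ^)
Step 2: in state D at pos -1, read 0 -> (D,0)->write 0,move R,goto A. Now: state=A, head=0, tape[-2..1]=0010 (head:   ^)
Step 3: in state A at pos 0, read 1 -> (A,1)->write 0,move L,goto H. Now: state=H, head=-1, tape[-2..1]=0000 (head:  ^)
State H reached at step 3; 3 <= 3 -> yes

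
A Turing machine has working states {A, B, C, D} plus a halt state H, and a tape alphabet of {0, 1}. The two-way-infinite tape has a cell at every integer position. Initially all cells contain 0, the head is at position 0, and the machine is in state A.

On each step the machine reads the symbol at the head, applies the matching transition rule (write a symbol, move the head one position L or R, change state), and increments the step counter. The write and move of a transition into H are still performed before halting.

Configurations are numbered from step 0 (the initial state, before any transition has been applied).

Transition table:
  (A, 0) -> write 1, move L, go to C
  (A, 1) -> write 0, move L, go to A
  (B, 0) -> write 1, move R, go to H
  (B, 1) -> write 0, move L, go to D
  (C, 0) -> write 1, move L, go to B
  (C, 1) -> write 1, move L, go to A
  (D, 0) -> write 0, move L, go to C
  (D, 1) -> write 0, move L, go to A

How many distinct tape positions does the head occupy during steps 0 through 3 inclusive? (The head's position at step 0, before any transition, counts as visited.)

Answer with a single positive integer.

Answer: 3

Derivation:
Step 1: in state A at pos 0, read 0 -> (A,0)->write 1,move L,goto C. Now: state=C, head=-1, tape[-2..1]=0010 (head:  ^)
Step 2: in state C at pos -1, read 0 -> (C,0)->write 1,move L,goto B. Now: state=B, head=-2, tape[-3..1]=00110 (head:  ^)
Step 3: in state B at pos -2, read 0 -> (B,0)->write 1,move R,goto H. Now: state=H, head=-1, tape[-3..1]=01110 (head:   ^)
Head positions at steps 0..3: starting at 0, distinct positions visited = {-2, -1, 0} -> 3 position(s)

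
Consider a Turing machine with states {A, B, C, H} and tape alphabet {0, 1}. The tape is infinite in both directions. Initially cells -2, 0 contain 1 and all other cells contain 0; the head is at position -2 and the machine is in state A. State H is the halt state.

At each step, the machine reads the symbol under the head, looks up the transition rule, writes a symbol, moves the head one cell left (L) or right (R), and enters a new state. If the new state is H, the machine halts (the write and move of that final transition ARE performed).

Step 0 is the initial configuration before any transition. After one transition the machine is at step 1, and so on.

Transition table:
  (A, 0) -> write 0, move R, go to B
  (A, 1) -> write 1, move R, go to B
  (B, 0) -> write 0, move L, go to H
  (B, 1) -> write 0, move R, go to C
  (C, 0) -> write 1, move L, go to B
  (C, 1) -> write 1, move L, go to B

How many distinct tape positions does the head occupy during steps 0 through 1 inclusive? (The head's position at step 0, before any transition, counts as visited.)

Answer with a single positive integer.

Answer: 2

Derivation:
Step 1: in state A at pos -2, read 1 -> (A,1)->write 1,move R,goto B. Now: state=B, head=-1, tape[-3..1]=01010 (head:   ^)
Head positions at steps 0..1: starting at -2, distinct positions visited = {-2, -1} -> 2 position(s)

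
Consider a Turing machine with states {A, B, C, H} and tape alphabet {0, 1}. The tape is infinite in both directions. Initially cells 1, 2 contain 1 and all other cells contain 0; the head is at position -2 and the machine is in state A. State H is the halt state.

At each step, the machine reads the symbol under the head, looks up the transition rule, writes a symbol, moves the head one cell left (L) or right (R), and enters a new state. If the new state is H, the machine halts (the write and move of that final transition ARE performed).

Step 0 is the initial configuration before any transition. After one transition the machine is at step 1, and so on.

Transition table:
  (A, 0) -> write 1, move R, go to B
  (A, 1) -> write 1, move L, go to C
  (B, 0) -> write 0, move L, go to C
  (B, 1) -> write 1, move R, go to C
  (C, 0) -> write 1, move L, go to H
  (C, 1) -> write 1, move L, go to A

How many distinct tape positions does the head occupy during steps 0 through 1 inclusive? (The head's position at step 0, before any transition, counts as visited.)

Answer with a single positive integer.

Step 1: in state A at pos -2, read 0 -> (A,0)->write 1,move R,goto B. Now: state=B, head=-1, tape[-3..3]=0100110 (head:   ^)
Head positions at steps 0..1: starting at -2, distinct positions visited = {-2, -1} -> 2 position(s)

Answer: 2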